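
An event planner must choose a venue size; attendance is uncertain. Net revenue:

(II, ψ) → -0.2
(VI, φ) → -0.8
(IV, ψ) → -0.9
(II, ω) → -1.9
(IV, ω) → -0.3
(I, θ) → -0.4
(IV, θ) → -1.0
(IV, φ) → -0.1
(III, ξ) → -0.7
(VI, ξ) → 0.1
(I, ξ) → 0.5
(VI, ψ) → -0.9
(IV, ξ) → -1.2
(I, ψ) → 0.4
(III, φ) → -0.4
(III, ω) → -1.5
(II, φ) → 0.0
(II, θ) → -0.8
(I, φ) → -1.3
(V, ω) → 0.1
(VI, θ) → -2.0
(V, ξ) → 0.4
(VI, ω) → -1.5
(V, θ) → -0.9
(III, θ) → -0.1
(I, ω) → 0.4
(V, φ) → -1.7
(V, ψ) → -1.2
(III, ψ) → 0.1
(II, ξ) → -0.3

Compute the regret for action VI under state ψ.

Best payoff under ψ is 0.4.
Regret = 0.4 − (-0.9) = 1.3.

1.3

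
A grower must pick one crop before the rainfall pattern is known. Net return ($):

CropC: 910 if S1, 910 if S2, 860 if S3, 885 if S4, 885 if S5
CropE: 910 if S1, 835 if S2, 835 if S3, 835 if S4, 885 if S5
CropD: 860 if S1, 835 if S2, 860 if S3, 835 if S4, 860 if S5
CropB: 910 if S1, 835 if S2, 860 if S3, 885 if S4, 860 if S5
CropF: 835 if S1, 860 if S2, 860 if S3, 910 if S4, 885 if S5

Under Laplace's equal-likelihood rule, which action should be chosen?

CropC

Row averages: CropC=890, CropE=860, CropD=850, CropB=870, CropF=870
Highest average = 890 → CropC.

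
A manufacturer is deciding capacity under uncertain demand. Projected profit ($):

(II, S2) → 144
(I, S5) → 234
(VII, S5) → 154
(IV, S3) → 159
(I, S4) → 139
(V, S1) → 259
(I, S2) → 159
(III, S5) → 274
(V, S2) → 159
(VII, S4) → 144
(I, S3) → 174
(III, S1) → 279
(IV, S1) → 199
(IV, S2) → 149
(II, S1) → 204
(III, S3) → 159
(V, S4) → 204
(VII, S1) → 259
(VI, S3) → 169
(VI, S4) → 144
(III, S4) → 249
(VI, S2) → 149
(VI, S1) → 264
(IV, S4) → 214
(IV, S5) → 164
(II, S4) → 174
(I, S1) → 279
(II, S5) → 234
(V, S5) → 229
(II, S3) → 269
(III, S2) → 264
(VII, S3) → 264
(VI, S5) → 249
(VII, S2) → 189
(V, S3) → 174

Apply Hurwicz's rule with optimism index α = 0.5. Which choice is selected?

III

I: 0.5·279 + 0.5·139 = 209
II: 0.5·269 + 0.5·144 = 206.5
III: 0.5·279 + 0.5·159 = 219
IV: 0.5·214 + 0.5·149 = 181.5
V: 0.5·259 + 0.5·159 = 209
VI: 0.5·264 + 0.5·144 = 204
VII: 0.5·264 + 0.5·144 = 204
Highest Hurwicz score = 219 → III.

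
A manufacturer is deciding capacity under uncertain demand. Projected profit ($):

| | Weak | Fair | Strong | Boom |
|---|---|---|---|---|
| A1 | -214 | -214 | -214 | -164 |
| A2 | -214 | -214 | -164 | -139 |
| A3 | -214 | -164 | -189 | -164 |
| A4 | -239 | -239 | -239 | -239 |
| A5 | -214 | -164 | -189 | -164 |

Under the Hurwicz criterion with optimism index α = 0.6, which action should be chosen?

A2

A1: 0.6·(-164) + 0.4·(-214) = -184
A2: 0.6·(-139) + 0.4·(-214) = -169
A3: 0.6·(-164) + 0.4·(-214) = -184
A4: 0.6·(-239) + 0.4·(-239) = -239
A5: 0.6·(-164) + 0.4·(-214) = -184
Highest Hurwicz score = -169 → A2.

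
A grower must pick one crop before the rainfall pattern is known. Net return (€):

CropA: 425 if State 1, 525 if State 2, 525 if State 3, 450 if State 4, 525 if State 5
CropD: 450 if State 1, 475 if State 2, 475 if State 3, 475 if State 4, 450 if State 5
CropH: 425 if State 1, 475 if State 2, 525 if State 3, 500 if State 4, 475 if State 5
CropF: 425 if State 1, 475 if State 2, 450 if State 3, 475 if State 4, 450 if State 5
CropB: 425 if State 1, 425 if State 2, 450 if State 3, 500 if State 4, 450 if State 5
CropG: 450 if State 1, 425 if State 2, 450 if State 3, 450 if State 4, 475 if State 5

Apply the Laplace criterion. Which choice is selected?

CropA

Row averages: CropA=490, CropD=465, CropH=480, CropF=455, CropB=450, CropG=450
Highest average = 490 → CropA.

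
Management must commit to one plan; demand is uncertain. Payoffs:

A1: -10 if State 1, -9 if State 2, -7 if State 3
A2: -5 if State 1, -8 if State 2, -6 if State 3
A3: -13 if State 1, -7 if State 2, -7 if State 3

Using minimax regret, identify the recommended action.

A2

Column bests: State 1=-5, State 2=-7, State 3=-6.
A1 regrets: 5, 2, 1 → max 5
A2 regrets: 0, 1, 0 → max 1
A3 regrets: 8, 0, 1 → max 8
Smallest max regret = 1 → A2.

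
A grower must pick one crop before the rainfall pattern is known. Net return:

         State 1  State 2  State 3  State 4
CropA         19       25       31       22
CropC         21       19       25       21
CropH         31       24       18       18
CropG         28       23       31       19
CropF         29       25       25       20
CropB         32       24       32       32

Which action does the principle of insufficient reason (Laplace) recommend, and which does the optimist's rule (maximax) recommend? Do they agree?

Row averages: CropA=24.25, CropC=21.5, CropH=22.75, CropG=25.25, CropF=24.75, CropB=30
Highest average = 30 → CropB.
Row maxima: CropA=31, CropC=25, CropH=31, CropG=31, CropF=29, CropB=32
Best best-case = 32 → CropB.

laplace → CropB; maximax → CropB (agree)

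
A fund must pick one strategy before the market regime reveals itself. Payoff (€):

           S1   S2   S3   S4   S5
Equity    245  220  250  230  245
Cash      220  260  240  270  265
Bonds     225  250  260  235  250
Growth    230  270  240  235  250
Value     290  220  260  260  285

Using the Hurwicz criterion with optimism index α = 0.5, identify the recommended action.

Value

Equity: 0.5·250 + 0.5·220 = 235
Cash: 0.5·270 + 0.5·220 = 245
Bonds: 0.5·260 + 0.5·225 = 242.5
Growth: 0.5·270 + 0.5·230 = 250
Value: 0.5·290 + 0.5·220 = 255
Highest Hurwicz score = 255 → Value.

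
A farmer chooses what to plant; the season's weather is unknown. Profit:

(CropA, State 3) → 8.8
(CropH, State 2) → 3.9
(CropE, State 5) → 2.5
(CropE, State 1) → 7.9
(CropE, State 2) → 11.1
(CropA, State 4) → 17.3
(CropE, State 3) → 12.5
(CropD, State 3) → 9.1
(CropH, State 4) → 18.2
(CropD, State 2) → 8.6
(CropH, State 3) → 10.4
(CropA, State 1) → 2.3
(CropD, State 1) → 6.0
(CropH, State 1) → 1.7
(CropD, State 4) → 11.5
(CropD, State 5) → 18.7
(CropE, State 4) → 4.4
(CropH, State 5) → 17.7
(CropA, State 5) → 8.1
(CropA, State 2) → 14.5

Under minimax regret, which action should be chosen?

CropD

Column bests: State 1=7.9, State 2=14.5, State 3=12.5, State 4=18.2, State 5=18.7.
CropH regrets: 6.2, 10.6, 2.1, 0.0, 1.0 → max 10.6
CropE regrets: 0.0, 3.4, 0.0, 13.8, 16.2 → max 16.2
CropD regrets: 1.9, 5.9, 3.4, 6.7, 0.0 → max 6.7
CropA regrets: 5.6, 0.0, 3.7, 0.9, 10.6 → max 10.6
Smallest max regret = 6.7 → CropD.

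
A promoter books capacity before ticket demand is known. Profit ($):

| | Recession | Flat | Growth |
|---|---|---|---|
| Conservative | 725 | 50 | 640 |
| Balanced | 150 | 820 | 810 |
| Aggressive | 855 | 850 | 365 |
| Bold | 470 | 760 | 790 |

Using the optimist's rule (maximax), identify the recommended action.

Aggressive

Row maxima: Conservative=725, Balanced=820, Aggressive=855, Bold=790
Best best-case = 855 → Aggressive.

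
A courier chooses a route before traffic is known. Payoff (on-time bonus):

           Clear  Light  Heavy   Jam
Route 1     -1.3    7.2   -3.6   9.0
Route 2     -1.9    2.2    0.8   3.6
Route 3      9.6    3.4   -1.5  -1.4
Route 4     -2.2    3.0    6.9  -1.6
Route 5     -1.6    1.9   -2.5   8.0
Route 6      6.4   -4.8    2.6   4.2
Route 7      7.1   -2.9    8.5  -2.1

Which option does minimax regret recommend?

Route 3

Column bests: Clear=9.6, Light=7.2, Heavy=8.5, Jam=9.0.
Route 1 regrets: 10.9, 0.0, 12.1, 0.0 → max 12.1
Route 2 regrets: 11.5, 5.0, 7.7, 5.4 → max 11.5
Route 3 regrets: 0.0, 3.8, 10.0, 10.4 → max 10.4
Route 4 regrets: 11.8, 4.2, 1.6, 10.6 → max 11.8
Route 5 regrets: 11.2, 5.3, 11.0, 1.0 → max 11.2
Route 6 regrets: 3.2, 12.0, 5.9, 4.8 → max 12.0
Route 7 regrets: 2.5, 10.1, 0.0, 11.1 → max 11.1
Smallest max regret = 10.4 → Route 3.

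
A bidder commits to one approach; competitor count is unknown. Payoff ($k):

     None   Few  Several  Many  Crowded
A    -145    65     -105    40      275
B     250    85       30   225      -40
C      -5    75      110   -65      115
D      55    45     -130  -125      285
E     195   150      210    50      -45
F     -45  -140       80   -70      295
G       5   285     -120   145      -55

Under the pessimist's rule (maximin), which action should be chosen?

Row minima: A=-145, B=-40, C=-65, D=-130, E=-45, F=-140, G=-120
Best worst-case = -40 → B.

B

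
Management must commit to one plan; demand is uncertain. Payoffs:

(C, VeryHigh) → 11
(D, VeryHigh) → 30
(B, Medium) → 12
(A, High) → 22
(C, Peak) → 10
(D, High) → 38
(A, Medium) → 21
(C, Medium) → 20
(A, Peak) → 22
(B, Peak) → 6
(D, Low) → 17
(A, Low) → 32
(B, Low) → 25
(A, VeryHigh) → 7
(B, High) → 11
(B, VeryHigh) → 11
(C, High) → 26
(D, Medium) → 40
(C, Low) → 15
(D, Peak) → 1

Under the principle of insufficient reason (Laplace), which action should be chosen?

Row averages: A=20.8, B=13, C=16.4, D=25.2
Highest average = 25.2 → D.

D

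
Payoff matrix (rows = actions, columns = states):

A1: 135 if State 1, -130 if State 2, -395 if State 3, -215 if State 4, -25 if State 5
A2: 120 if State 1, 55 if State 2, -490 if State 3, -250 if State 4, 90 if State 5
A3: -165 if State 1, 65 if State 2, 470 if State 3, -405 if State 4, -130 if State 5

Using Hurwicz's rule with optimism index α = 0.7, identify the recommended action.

A3

A1: 0.7·135 + 0.3·(-395) = -24
A2: 0.7·120 + 0.3·(-490) = -63
A3: 0.7·470 + 0.3·(-405) = 207.5
Highest Hurwicz score = 207.5 → A3.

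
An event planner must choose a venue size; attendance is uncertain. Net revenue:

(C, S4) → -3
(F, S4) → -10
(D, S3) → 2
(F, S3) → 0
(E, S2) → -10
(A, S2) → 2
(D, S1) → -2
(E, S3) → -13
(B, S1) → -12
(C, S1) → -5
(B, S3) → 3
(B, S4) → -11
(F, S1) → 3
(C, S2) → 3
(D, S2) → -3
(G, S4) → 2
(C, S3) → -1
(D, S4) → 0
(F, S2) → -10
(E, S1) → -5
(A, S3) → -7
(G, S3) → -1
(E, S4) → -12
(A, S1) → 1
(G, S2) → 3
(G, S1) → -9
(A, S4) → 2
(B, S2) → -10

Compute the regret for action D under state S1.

Best payoff under S1 is 3.
Regret = 3 − (-2) = 5.

5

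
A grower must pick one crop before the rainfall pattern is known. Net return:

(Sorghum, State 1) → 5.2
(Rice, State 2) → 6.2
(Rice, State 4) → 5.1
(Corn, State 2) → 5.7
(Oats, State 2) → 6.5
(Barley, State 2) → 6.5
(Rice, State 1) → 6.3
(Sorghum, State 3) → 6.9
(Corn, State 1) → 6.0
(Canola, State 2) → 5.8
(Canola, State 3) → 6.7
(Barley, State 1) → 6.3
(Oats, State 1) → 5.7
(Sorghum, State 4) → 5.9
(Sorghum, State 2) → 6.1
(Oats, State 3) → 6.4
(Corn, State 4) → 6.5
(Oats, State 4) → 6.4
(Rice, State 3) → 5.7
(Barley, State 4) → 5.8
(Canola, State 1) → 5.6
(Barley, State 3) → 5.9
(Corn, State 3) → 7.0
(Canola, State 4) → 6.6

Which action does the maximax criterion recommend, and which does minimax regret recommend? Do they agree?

Row maxima: Corn=7.0, Barley=6.5, Oats=6.5, Rice=6.3, Sorghum=6.9, Canola=6.7
Best best-case = 7.0 → Corn.
Column bests: State 1=6.3, State 2=6.5, State 3=7.0, State 4=6.6.
Corn regrets: 0.3, 0.8, 0.0, 0.1 → max 0.8
Barley regrets: 0.0, 0.0, 1.1, 0.8 → max 1.1
Oats regrets: 0.6, 0.0, 0.6, 0.2 → max 0.6
Rice regrets: 0.0, 0.3, 1.3, 1.5 → max 1.5
Sorghum regrets: 1.1, 0.4, 0.1, 0.7 → max 1.1
Canola regrets: 0.7, 0.7, 0.3, 0.0 → max 0.7
Smallest max regret = 0.6 → Oats.

maximax → Corn; minimax regret → Oats (disagree)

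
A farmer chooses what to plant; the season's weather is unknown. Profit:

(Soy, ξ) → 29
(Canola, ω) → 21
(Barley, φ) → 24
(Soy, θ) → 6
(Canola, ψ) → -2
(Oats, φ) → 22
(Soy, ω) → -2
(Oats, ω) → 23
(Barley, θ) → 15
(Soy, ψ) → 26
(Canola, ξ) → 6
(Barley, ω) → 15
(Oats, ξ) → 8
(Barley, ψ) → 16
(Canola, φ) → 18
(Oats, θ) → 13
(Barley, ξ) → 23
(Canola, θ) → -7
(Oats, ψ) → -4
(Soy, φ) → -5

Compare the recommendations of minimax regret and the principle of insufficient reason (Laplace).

Column bests: θ=15, φ=24, ψ=26, ω=23, ξ=29.
Barley regrets: 0, 0, 10, 8, 6 → max 10
Canola regrets: 22, 6, 28, 2, 23 → max 28
Oats regrets: 2, 2, 30, 0, 21 → max 30
Soy regrets: 9, 29, 0, 25, 0 → max 29
Smallest max regret = 10 → Barley.
Row averages: Barley=18.6, Canola=7.2, Oats=12.4, Soy=10.8
Highest average = 18.6 → Barley.

minimax regret → Barley; laplace → Barley (agree)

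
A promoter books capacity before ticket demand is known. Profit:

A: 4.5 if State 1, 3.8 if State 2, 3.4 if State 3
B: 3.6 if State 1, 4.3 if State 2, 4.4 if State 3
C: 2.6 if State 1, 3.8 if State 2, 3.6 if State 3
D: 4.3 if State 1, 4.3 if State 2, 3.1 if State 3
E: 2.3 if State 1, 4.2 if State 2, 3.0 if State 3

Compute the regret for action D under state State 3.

1.3

Best payoff under State 3 is 4.4.
Regret = 4.4 − 3.1 = 1.3.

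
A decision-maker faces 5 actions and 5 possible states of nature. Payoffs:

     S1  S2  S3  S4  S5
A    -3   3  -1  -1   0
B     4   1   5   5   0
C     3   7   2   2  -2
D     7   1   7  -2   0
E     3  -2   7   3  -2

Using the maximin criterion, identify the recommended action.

B

Row minima: A=-3, B=0, C=-2, D=-2, E=-2
Best worst-case = 0 → B.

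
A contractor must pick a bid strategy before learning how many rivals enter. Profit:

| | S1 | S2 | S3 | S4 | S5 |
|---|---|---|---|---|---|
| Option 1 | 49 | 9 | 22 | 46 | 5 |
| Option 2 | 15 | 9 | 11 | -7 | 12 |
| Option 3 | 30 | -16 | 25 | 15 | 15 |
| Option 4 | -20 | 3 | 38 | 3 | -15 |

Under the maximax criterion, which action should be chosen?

Option 1

Row maxima: Option 1=49, Option 2=15, Option 3=30, Option 4=38
Best best-case = 49 → Option 1.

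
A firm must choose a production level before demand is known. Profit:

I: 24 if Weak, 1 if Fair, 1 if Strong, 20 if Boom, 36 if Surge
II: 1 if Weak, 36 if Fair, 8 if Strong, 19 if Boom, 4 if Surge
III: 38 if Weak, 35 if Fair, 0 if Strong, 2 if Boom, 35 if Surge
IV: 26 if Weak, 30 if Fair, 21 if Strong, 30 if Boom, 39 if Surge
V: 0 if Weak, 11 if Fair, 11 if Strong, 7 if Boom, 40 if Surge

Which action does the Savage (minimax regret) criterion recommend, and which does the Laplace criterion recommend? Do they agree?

minimax regret → IV; laplace → IV (agree)

Column bests: Weak=38, Fair=36, Strong=21, Boom=30, Surge=40.
I regrets: 14, 35, 20, 10, 4 → max 35
II regrets: 37, 0, 13, 11, 36 → max 37
III regrets: 0, 1, 21, 28, 5 → max 28
IV regrets: 12, 6, 0, 0, 1 → max 12
V regrets: 38, 25, 10, 23, 0 → max 38
Smallest max regret = 12 → IV.
Row averages: I=16.4, II=13.6, III=22, IV=29.2, V=13.8
Highest average = 29.2 → IV.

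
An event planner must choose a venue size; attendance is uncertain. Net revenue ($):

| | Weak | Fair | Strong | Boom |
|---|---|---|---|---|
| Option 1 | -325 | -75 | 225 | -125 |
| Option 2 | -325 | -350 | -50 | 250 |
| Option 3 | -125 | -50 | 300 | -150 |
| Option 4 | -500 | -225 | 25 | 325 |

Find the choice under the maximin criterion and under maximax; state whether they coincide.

Row minima: Option 1=-325, Option 2=-350, Option 3=-150, Option 4=-500
Best worst-case = -150 → Option 3.
Row maxima: Option 1=225, Option 2=250, Option 3=300, Option 4=325
Best best-case = 325 → Option 4.

maximin → Option 3; maximax → Option 4 (disagree)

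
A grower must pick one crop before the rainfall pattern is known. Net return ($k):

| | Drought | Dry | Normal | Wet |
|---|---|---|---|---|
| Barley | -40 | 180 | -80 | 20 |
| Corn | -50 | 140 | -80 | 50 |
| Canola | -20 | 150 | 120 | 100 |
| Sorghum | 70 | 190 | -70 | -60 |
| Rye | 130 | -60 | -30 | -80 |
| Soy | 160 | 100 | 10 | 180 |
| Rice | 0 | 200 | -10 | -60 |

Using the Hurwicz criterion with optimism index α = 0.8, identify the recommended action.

Rice

Barley: 0.8·180 + 0.2·(-80) = 128
Corn: 0.8·140 + 0.2·(-80) = 96
Canola: 0.8·150 + 0.2·(-20) = 116
Sorghum: 0.8·190 + 0.2·(-70) = 138
Rye: 0.8·130 + 0.2·(-80) = 88
Soy: 0.8·180 + 0.2·10 = 146
Rice: 0.8·200 + 0.2·(-60) = 148
Highest Hurwicz score = 148 → Rice.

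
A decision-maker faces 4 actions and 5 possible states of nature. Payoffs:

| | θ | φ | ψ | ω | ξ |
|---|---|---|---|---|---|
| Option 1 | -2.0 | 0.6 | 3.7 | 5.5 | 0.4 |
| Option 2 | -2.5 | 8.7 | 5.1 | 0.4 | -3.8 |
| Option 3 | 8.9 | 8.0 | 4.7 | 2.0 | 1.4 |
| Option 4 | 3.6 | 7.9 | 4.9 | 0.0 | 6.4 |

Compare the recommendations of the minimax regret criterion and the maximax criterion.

Column bests: θ=8.9, φ=8.7, ψ=5.1, ω=5.5, ξ=6.4.
Option 1 regrets: 10.9, 8.1, 1.4, 0.0, 6.0 → max 10.9
Option 2 regrets: 11.4, 0.0, 0.0, 5.1, 10.2 → max 11.4
Option 3 regrets: 0.0, 0.7, 0.4, 3.5, 5.0 → max 5.0
Option 4 regrets: 5.3, 0.8, 0.2, 5.5, 0.0 → max 5.5
Smallest max regret = 5.0 → Option 3.
Row maxima: Option 1=5.5, Option 2=8.7, Option 3=8.9, Option 4=7.9
Best best-case = 8.9 → Option 3.

minimax regret → Option 3; maximax → Option 3 (agree)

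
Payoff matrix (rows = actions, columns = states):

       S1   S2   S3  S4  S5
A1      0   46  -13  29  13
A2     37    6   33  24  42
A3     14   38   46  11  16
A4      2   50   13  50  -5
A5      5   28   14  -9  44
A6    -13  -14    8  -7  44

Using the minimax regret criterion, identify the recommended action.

A3

Column bests: S1=37, S2=50, S3=46, S4=50, S5=44.
A1 regrets: 37, 4, 59, 21, 31 → max 59
A2 regrets: 0, 44, 13, 26, 2 → max 44
A3 regrets: 23, 12, 0, 39, 28 → max 39
A4 regrets: 35, 0, 33, 0, 49 → max 49
A5 regrets: 32, 22, 32, 59, 0 → max 59
A6 regrets: 50, 64, 38, 57, 0 → max 64
Smallest max regret = 39 → A3.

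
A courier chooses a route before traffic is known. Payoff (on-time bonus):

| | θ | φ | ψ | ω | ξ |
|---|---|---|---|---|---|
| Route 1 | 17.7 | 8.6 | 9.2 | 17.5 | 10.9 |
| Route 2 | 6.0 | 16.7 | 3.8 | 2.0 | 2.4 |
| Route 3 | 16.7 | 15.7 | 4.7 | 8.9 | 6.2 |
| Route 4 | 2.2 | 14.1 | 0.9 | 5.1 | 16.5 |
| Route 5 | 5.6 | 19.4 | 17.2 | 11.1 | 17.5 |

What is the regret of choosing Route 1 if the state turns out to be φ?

Best payoff under φ is 19.4.
Regret = 19.4 − 8.6 = 10.8.

10.8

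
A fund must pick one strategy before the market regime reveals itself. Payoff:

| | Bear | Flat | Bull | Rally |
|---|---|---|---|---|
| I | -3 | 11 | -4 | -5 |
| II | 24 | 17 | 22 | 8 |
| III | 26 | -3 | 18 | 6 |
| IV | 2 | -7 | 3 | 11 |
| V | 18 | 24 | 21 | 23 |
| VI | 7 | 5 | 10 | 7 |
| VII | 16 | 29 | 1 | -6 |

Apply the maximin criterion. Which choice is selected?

Row minima: I=-5, II=8, III=-3, IV=-7, V=18, VI=5, VII=-6
Best worst-case = 18 → V.

V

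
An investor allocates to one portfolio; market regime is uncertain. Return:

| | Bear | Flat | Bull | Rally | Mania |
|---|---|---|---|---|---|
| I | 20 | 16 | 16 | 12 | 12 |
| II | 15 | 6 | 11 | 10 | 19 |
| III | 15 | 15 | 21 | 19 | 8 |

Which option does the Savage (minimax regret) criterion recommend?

I

Column bests: Bear=20, Flat=16, Bull=21, Rally=19, Mania=19.
I regrets: 0, 0, 5, 7, 7 → max 7
II regrets: 5, 10, 10, 9, 0 → max 10
III regrets: 5, 1, 0, 0, 11 → max 11
Smallest max regret = 7 → I.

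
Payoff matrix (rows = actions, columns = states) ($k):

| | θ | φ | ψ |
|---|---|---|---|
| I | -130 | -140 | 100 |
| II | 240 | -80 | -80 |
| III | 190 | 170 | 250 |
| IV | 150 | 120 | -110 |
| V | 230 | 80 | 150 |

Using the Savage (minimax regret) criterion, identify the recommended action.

Column bests: θ=240, φ=170, ψ=250.
I regrets: 370, 310, 150 → max 370
II regrets: 0, 250, 330 → max 330
III regrets: 50, 0, 0 → max 50
IV regrets: 90, 50, 360 → max 360
V regrets: 10, 90, 100 → max 100
Smallest max regret = 50 → III.

III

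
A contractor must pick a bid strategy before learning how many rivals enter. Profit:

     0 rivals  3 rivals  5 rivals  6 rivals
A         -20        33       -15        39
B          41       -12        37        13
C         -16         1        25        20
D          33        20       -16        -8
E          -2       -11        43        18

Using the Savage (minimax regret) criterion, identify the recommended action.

Column bests: 0 rivals=41, 3 rivals=33, 5 rivals=43, 6 rivals=39.
A regrets: 61, 0, 58, 0 → max 61
B regrets: 0, 45, 6, 26 → max 45
C regrets: 57, 32, 18, 19 → max 57
D regrets: 8, 13, 59, 47 → max 59
E regrets: 43, 44, 0, 21 → max 44
Smallest max regret = 44 → E.

E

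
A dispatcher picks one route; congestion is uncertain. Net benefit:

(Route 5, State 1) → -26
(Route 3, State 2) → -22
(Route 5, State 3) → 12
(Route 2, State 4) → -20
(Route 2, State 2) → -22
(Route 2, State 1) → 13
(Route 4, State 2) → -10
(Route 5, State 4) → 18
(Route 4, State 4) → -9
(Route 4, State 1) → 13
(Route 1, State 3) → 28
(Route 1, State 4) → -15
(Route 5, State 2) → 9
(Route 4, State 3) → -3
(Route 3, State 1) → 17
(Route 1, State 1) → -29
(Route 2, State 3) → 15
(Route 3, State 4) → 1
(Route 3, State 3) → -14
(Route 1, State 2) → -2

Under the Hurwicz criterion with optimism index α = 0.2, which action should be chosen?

Route 1: 0.2·28 + 0.8·(-29) = -17.6
Route 2: 0.2·15 + 0.8·(-22) = -14.6
Route 3: 0.2·17 + 0.8·(-22) = -14.2
Route 4: 0.2·13 + 0.8·(-10) = -5.4
Route 5: 0.2·18 + 0.8·(-26) = -17.2
Highest Hurwicz score = -5.4 → Route 4.

Route 4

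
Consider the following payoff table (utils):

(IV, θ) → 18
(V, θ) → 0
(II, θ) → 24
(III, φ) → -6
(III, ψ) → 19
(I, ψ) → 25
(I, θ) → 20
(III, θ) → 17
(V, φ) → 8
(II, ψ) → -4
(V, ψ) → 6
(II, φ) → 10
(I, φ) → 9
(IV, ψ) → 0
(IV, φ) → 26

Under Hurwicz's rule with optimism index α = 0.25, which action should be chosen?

I: 0.25·25 + 0.75·9 = 13
II: 0.25·24 + 0.75·(-4) = 3
III: 0.25·19 + 0.75·(-6) = 0.25
IV: 0.25·26 + 0.75·0 = 6.5
V: 0.25·8 + 0.75·0 = 2
Highest Hurwicz score = 13 → I.

I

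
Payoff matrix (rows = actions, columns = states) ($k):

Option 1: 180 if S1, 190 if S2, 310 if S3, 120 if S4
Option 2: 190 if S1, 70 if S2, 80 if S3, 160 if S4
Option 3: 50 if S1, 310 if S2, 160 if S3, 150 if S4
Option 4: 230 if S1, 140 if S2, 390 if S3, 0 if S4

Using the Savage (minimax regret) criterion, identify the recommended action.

Column bests: S1=230, S2=310, S3=390, S4=160.
Option 1 regrets: 50, 120, 80, 40 → max 120
Option 2 regrets: 40, 240, 310, 0 → max 310
Option 3 regrets: 180, 0, 230, 10 → max 230
Option 4 regrets: 0, 170, 0, 160 → max 170
Smallest max regret = 120 → Option 1.

Option 1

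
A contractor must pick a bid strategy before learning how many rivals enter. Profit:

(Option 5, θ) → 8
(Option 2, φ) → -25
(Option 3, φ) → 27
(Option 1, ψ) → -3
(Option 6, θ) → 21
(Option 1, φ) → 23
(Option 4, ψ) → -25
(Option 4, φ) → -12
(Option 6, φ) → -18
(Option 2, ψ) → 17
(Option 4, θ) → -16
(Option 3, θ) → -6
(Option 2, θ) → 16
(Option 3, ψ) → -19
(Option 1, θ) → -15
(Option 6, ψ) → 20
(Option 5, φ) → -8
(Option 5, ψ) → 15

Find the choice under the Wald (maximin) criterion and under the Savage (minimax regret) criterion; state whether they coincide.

maximin → Option 5; minimax regret → Option 5 (agree)

Row minima: Option 1=-15, Option 2=-25, Option 3=-19, Option 4=-25, Option 5=-8, Option 6=-18
Best worst-case = -8 → Option 5.
Column bests: θ=21, φ=27, ψ=20.
Option 1 regrets: 36, 4, 23 → max 36
Option 2 regrets: 5, 52, 3 → max 52
Option 3 regrets: 27, 0, 39 → max 39
Option 4 regrets: 37, 39, 45 → max 45
Option 5 regrets: 13, 35, 5 → max 35
Option 6 regrets: 0, 45, 0 → max 45
Smallest max regret = 35 → Option 5.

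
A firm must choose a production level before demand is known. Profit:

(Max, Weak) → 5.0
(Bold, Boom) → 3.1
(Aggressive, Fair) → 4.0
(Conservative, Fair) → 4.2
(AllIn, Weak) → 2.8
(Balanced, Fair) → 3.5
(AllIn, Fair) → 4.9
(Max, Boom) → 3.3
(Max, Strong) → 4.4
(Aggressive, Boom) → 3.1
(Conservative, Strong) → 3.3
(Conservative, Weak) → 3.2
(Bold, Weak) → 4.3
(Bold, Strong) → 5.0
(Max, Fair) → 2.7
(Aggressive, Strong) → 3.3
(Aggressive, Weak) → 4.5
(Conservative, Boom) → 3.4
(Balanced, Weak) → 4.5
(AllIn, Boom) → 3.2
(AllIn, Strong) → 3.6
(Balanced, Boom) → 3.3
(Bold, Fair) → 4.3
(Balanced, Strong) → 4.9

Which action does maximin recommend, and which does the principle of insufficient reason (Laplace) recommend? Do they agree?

Row minima: Conservative=3.2, Balanced=3.3, Aggressive=3.1, Bold=3.1, AllIn=2.8, Max=2.7
Best worst-case = 3.3 → Balanced.
Row averages: Conservative=3.525, Balanced=4.05, Aggressive=3.725, Bold=4.175, AllIn=3.625, Max=3.85
Highest average = 4.175 → Bold.

maximin → Balanced; laplace → Bold (disagree)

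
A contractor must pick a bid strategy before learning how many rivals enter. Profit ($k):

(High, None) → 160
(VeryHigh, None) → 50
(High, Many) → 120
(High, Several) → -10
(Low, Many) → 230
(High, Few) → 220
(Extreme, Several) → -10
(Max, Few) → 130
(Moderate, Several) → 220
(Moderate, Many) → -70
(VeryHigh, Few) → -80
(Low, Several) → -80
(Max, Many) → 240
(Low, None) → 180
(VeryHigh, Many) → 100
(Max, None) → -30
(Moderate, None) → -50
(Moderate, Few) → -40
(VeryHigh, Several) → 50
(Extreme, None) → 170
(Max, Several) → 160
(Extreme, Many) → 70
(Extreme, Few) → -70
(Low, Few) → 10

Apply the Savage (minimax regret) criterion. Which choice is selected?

Column bests: None=180, Few=220, Several=220, Many=240.
Low regrets: 0, 210, 300, 10 → max 300
Moderate regrets: 230, 260, 0, 310 → max 310
High regrets: 20, 0, 230, 120 → max 230
VeryHigh regrets: 130, 300, 170, 140 → max 300
Extreme regrets: 10, 290, 230, 170 → max 290
Max regrets: 210, 90, 60, 0 → max 210
Smallest max regret = 210 → Max.

Max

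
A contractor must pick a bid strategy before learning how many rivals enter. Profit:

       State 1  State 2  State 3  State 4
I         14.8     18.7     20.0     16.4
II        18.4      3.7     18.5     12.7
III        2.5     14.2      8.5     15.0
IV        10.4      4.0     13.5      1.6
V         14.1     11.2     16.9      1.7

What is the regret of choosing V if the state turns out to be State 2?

7.5

Best payoff under State 2 is 18.7.
Regret = 18.7 − 11.2 = 7.5.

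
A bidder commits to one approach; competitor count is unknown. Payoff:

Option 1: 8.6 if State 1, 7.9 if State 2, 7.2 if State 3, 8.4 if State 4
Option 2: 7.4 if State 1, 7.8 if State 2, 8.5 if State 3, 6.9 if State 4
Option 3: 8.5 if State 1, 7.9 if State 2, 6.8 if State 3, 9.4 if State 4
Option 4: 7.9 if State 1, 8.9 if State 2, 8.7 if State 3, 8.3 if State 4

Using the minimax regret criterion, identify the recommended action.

Column bests: State 1=8.6, State 2=8.9, State 3=8.7, State 4=9.4.
Option 1 regrets: 0.0, 1.0, 1.5, 1.0 → max 1.5
Option 2 regrets: 1.2, 1.1, 0.2, 2.5 → max 2.5
Option 3 regrets: 0.1, 1.0, 1.9, 0.0 → max 1.9
Option 4 regrets: 0.7, 0.0, 0.0, 1.1 → max 1.1
Smallest max regret = 1.1 → Option 4.

Option 4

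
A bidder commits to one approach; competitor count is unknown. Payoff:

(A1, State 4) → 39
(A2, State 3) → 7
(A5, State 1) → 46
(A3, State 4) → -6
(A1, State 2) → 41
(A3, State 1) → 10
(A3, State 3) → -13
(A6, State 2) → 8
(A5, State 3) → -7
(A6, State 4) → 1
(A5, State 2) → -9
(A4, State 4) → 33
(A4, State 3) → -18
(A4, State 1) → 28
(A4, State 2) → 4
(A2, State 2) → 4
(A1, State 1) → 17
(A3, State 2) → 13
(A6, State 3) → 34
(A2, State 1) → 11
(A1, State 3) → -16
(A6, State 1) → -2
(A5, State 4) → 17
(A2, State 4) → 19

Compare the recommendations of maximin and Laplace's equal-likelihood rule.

maximin → A2; laplace → A1 (disagree)

Row minima: A1=-16, A2=4, A3=-13, A4=-18, A5=-9, A6=-2
Best worst-case = 4 → A2.
Row averages: A1=20.25, A2=10.25, A3=1, A4=11.75, A5=11.75, A6=10.25
Highest average = 20.25 → A1.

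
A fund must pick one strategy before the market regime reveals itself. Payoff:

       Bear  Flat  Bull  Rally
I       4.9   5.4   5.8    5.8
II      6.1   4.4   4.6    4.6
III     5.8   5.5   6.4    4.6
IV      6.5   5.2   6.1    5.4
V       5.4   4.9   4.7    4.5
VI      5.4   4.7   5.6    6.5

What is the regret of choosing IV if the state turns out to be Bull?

0.3

Best payoff under Bull is 6.4.
Regret = 6.4 − 6.1 = 0.3.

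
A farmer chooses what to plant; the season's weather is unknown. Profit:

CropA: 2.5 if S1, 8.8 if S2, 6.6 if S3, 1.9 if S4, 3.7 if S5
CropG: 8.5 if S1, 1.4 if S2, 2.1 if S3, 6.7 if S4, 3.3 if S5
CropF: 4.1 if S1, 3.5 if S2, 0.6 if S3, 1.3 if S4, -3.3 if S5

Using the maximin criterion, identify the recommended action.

Row minima: CropA=1.9, CropG=1.4, CropF=-3.3
Best worst-case = 1.9 → CropA.

CropA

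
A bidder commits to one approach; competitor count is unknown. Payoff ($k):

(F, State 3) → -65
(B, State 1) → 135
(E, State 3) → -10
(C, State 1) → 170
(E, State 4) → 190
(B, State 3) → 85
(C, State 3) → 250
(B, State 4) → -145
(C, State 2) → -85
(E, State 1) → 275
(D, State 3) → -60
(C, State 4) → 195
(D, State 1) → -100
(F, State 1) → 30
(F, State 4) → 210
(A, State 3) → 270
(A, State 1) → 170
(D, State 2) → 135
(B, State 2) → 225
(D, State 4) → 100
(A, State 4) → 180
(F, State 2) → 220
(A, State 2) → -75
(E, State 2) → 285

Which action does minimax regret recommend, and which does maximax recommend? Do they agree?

minimax regret → E; maximax → E (agree)

Column bests: State 1=275, State 2=285, State 3=270, State 4=210.
A regrets: 105, 360, 0, 30 → max 360
B regrets: 140, 60, 185, 355 → max 355
C regrets: 105, 370, 20, 15 → max 370
D regrets: 375, 150, 330, 110 → max 375
E regrets: 0, 0, 280, 20 → max 280
F regrets: 245, 65, 335, 0 → max 335
Smallest max regret = 280 → E.
Row maxima: A=270, B=225, C=250, D=135, E=285, F=220
Best best-case = 285 → E.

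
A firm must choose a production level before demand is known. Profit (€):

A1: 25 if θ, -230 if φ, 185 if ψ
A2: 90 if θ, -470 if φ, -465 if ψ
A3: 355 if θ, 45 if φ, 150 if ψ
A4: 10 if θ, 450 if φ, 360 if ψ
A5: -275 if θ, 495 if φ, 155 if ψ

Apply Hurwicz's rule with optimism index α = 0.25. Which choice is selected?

A3

A1: 0.25·185 + 0.75·(-230) = -126.25
A2: 0.25·90 + 0.75·(-470) = -330
A3: 0.25·355 + 0.75·45 = 122.5
A4: 0.25·450 + 0.75·10 = 120
A5: 0.25·495 + 0.75·(-275) = -82.5
Highest Hurwicz score = 122.5 → A3.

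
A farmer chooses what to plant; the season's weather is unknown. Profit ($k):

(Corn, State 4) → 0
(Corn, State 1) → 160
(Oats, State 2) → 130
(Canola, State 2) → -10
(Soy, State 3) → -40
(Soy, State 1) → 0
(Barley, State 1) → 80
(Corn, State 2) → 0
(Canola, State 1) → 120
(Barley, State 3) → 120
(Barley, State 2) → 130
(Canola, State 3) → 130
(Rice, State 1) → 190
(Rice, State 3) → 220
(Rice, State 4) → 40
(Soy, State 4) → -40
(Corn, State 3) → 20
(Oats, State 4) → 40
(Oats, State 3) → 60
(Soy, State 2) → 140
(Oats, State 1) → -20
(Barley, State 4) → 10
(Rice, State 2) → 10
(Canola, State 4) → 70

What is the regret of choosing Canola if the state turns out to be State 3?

90

Best payoff under State 3 is 220.
Regret = 220 − 130 = 90.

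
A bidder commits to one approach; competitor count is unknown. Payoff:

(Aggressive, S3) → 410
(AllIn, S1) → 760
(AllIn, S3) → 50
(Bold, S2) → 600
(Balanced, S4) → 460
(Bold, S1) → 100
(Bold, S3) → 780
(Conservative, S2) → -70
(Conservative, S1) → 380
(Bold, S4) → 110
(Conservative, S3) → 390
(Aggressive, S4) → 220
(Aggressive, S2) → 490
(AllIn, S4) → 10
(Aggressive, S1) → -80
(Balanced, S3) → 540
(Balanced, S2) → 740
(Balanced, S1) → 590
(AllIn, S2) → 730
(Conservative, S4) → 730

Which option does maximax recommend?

Bold

Row maxima: Conservative=730, Balanced=740, Aggressive=490, Bold=780, AllIn=760
Best best-case = 780 → Bold.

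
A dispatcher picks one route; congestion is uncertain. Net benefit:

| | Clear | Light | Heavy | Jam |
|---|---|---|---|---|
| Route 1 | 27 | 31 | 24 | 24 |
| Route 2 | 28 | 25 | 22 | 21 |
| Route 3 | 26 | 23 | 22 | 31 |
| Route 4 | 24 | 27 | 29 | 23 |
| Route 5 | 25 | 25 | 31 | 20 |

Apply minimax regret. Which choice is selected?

Route 1

Column bests: Clear=28, Light=31, Heavy=31, Jam=31.
Route 1 regrets: 1, 0, 7, 7 → max 7
Route 2 regrets: 0, 6, 9, 10 → max 10
Route 3 regrets: 2, 8, 9, 0 → max 9
Route 4 regrets: 4, 4, 2, 8 → max 8
Route 5 regrets: 3, 6, 0, 11 → max 11
Smallest max regret = 7 → Route 1.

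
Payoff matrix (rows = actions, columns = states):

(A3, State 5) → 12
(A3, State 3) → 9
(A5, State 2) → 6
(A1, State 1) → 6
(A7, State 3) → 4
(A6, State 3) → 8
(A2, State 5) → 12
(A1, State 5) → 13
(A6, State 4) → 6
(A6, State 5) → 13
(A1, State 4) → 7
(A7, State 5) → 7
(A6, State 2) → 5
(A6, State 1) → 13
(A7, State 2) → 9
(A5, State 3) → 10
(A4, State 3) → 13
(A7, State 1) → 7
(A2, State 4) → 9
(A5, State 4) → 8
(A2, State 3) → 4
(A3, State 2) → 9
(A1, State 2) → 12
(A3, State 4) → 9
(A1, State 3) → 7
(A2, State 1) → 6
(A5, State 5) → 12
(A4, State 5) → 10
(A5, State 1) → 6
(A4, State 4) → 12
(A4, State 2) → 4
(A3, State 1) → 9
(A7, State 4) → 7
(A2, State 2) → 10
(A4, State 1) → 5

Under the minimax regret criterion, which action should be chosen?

Column bests: State 1=13, State 2=12, State 3=13, State 4=12, State 5=13.
A1 regrets: 7, 0, 6, 5, 0 → max 7
A2 regrets: 7, 2, 9, 3, 1 → max 9
A3 regrets: 4, 3, 4, 3, 1 → max 4
A4 regrets: 8, 8, 0, 0, 3 → max 8
A5 regrets: 7, 6, 3, 4, 1 → max 7
A6 regrets: 0, 7, 5, 6, 0 → max 7
A7 regrets: 6, 3, 9, 5, 6 → max 9
Smallest max regret = 4 → A3.

A3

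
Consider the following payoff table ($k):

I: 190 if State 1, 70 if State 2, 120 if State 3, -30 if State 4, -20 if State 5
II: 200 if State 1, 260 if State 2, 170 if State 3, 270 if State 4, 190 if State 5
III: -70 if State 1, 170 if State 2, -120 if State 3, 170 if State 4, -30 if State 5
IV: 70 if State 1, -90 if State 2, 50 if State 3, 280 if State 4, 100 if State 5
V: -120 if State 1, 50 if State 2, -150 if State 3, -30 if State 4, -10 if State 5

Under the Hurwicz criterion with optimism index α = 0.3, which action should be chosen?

II

I: 0.3·190 + 0.7·(-30) = 36
II: 0.3·270 + 0.7·170 = 200
III: 0.3·170 + 0.7·(-120) = -33
IV: 0.3·280 + 0.7·(-90) = 21
V: 0.3·50 + 0.7·(-150) = -90
Highest Hurwicz score = 200 → II.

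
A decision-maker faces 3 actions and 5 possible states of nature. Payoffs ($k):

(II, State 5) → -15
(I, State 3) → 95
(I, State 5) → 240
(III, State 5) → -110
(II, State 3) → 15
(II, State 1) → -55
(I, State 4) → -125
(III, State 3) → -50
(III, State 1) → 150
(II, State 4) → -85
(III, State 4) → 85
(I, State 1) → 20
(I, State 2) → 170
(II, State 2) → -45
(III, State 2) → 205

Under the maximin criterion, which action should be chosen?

Row minima: I=-125, II=-85, III=-110
Best worst-case = -85 → II.

II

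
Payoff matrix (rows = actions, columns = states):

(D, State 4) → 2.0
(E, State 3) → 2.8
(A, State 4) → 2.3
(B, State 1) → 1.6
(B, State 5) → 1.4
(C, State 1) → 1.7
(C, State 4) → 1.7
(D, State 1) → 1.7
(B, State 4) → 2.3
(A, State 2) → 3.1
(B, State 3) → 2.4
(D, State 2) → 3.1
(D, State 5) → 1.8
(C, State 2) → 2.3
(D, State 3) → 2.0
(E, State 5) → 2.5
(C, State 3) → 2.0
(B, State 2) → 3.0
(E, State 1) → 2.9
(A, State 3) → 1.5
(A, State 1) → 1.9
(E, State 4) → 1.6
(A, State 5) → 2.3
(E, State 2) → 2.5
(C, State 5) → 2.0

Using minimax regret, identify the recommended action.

Column bests: State 1=2.9, State 2=3.1, State 3=2.8, State 4=2.3, State 5=2.5.
A regrets: 1.0, 0.0, 1.3, 0.0, 0.2 → max 1.3
B regrets: 1.3, 0.1, 0.4, 0.0, 1.1 → max 1.3
C regrets: 1.2, 0.8, 0.8, 0.6, 0.5 → max 1.2
D regrets: 1.2, 0.0, 0.8, 0.3, 0.7 → max 1.2
E regrets: 0.0, 0.6, 0.0, 0.7, 0.0 → max 0.7
Smallest max regret = 0.7 → E.

E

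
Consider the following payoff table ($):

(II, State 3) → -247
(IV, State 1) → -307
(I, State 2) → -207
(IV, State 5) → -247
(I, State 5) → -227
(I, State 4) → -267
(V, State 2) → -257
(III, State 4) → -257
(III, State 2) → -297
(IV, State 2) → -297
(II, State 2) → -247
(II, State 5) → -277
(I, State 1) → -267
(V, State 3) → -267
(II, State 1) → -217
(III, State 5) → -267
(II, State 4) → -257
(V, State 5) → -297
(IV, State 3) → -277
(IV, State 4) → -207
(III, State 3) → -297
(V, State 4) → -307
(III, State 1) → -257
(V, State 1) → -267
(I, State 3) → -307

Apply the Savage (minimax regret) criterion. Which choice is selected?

II

Column bests: State 1=-217, State 2=-207, State 3=-247, State 4=-207, State 5=-227.
I regrets: 50, 0, 60, 60, 0 → max 60
II regrets: 0, 40, 0, 50, 50 → max 50
III regrets: 40, 90, 50, 50, 40 → max 90
IV regrets: 90, 90, 30, 0, 20 → max 90
V regrets: 50, 50, 20, 100, 70 → max 100
Smallest max regret = 50 → II.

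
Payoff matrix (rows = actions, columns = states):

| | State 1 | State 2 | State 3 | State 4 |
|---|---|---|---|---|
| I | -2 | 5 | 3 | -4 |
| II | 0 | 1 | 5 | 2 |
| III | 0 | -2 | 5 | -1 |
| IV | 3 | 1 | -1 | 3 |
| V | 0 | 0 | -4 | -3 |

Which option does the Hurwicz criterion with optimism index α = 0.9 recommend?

I: 0.9·5 + 0.1·(-4) = 4.1
II: 0.9·5 + 0.1·0 = 4.5
III: 0.9·5 + 0.1·(-2) = 4.3
IV: 0.9·3 + 0.1·(-1) = 2.6
V: 0.9·0 + 0.1·(-4) = -0.4
Highest Hurwicz score = 4.5 → II.

II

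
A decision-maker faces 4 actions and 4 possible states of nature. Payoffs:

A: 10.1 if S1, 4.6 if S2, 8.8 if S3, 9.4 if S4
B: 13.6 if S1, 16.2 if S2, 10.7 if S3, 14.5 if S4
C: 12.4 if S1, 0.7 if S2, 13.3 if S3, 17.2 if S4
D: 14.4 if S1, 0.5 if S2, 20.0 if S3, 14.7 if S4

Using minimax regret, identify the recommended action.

B

Column bests: S1=14.4, S2=16.2, S3=20.0, S4=17.2.
A regrets: 4.3, 11.6, 11.2, 7.8 → max 11.6
B regrets: 0.8, 0.0, 9.3, 2.7 → max 9.3
C regrets: 2.0, 15.5, 6.7, 0.0 → max 15.5
D regrets: 0.0, 15.7, 0.0, 2.5 → max 15.7
Smallest max regret = 9.3 → B.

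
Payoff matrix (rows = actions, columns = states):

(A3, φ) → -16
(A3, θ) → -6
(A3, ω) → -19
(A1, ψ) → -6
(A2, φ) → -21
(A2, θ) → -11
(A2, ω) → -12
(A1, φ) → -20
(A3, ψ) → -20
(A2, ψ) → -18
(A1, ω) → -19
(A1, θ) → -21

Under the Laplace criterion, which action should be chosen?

Row averages: A1=-16.5, A2=-15.5, A3=-15.25
Highest average = -15.25 → A3.

A3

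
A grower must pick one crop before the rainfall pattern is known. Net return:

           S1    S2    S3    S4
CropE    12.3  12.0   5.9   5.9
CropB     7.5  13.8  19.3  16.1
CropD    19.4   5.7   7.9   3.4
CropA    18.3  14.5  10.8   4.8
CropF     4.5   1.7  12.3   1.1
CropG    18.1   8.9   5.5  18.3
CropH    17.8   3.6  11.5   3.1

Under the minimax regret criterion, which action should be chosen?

CropB

Column bests: S1=19.4, S2=14.5, S3=19.3, S4=18.3.
CropE regrets: 7.1, 2.5, 13.4, 12.4 → max 13.4
CropB regrets: 11.9, 0.7, 0.0, 2.2 → max 11.9
CropD regrets: 0.0, 8.8, 11.4, 14.9 → max 14.9
CropA regrets: 1.1, 0.0, 8.5, 13.5 → max 13.5
CropF regrets: 14.9, 12.8, 7.0, 17.2 → max 17.2
CropG regrets: 1.3, 5.6, 13.8, 0.0 → max 13.8
CropH regrets: 1.6, 10.9, 7.8, 15.2 → max 15.2
Smallest max regret = 11.9 → CropB.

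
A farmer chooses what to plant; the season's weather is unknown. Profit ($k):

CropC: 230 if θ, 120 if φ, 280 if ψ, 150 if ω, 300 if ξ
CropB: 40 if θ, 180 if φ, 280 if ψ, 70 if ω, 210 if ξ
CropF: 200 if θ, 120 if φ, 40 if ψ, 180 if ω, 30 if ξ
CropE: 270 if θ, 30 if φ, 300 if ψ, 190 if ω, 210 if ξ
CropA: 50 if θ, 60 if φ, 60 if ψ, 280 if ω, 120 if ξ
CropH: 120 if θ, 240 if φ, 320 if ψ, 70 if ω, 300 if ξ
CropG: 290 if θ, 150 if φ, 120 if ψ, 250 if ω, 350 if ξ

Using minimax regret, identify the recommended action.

Column bests: θ=290, φ=240, ψ=320, ω=280, ξ=350.
CropC regrets: 60, 120, 40, 130, 50 → max 130
CropB regrets: 250, 60, 40, 210, 140 → max 250
CropF regrets: 90, 120, 280, 100, 320 → max 320
CropE regrets: 20, 210, 20, 90, 140 → max 210
CropA regrets: 240, 180, 260, 0, 230 → max 260
CropH regrets: 170, 0, 0, 210, 50 → max 210
CropG regrets: 0, 90, 200, 30, 0 → max 200
Smallest max regret = 130 → CropC.

CropC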